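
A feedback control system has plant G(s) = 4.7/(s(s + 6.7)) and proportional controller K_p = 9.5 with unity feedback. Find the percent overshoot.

The closed-loop denominator s² + 6.7s + 44.65 gives ω_n = √44.65 = 6.682 and ζ = 6.7/(2ω_n) = 0.5013.
%OS = 100·exp(−πζ/√(1−ζ²)) = 100·exp(−π·0.5013/√0.7487) = 16.2%.

16.2%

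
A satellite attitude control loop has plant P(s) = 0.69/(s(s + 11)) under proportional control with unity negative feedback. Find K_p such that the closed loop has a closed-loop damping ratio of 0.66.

Closed-loop characteristic equation: s² + 11s + K_p·0.69 = 0.
So ω_n = √(0.69K_p) and 2ζω_n = 11, giving ζ = 11/(2√(0.69K_p)).
Setting ζ = 0.66: √(0.69K_p) = 11/(2·0.66) = 8.333, so K_p = 69.44/0.69 = 101.

K_p = 101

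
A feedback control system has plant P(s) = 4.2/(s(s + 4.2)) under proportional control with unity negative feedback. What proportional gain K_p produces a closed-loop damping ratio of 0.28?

Closed-loop characteristic equation: s² + 4.2s + K_p·4.2 = 0.
So ω_n = √(4.2K_p) and 2ζω_n = 4.2, giving ζ = 4.2/(2√(4.2K_p)).
Setting ζ = 0.28: √(4.2K_p) = 4.2/(2·0.28) = 7.5, so K_p = 56.25/4.2 = 13.4.

K_p = 13.4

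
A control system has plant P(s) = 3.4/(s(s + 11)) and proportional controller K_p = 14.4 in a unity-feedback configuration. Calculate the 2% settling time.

From 1 + K_pP(s) = 0: s² + 11s + 48.96 = 0 ⇒ ω_n = 6.997, ζ = 0.786.
2% settling time T_s ≈ 4/(ζω_n) = 4/5.5 = 0.727 s.

T_s ≈ 0.727 s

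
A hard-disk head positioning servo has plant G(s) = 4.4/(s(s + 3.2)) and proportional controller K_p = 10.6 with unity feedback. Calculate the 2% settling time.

From 1 + K_pG(s) = 0: s² + 3.2s + 46.64 = 0 ⇒ ω_n = 6.829, ζ = 0.2343.
2% settling time T_s ≈ 4/(ζω_n) = 4/1.6 = 2.5 s.

T_s ≈ 2.5 s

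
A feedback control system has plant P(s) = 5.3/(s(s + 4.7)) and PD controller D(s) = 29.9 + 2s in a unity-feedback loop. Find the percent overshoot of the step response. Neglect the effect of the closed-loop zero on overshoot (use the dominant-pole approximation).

Forward path: (29.9 + 2s)·5.3/(s(s+4.7)). The closed-loop characteristic equation is s² + (4.7 + 5.3·2)s + 5.3·29.9 = 0.
That is s² + 15.3s + 158.5 = 0, so ω_n = 12.59 rad/s and ζ = 15.3/(2·12.59) = 0.6077.
%OS = 100·exp(−πζ/√(1−ζ²)) = 9.04%.

9.04%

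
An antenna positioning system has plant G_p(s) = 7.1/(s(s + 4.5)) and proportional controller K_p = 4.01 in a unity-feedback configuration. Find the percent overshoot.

23.2%

Closed-loop characteristic equation: s² + 4.5s + 28.47 = 0, so ω_n = 5.336 rad/s and ζ = 4.5/(2·5.336) = 0.4217.
%OS = 100·exp(−πζ/√(1−ζ²)) = 100·exp(−π·0.4217/√0.8222) = 23.2%.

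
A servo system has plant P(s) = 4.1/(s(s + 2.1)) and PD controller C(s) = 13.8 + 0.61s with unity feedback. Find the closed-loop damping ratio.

ζ = 0.306

Forward path: (13.8 + 0.61s)·4.1/(s(s+2.1)). The closed-loop characteristic equation is s² + (2.1 + 4.1·0.61)s + 4.1·13.8 = 0.
That is s² + 4.601s + 56.58 = 0, so ω_n = 7.522 rad/s and ζ = 4.601/(2·7.522) = 0.3058.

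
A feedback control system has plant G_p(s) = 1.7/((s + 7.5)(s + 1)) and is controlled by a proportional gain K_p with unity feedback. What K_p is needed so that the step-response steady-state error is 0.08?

For a type-0 loop with proportional control, e_ss = 1/(1 + K_p·G_p(0)).
G_p(0) = 0.2267. Require 1/(1 + K_p·0.2267) = 0.08, so 1 + 0.2267·K_p = 12.5.
K_p = (12.5 − 1)/0.2267 = 50.7.

K_p = 50.7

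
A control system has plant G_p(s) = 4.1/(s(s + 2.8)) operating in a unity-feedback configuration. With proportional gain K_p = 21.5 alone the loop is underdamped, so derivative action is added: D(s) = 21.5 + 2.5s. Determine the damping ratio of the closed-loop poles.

ζ = 0.695

Forward path: (21.5 + 2.5s)·4.1/(s(s+2.8)). The closed-loop characteristic equation is s² + (2.8 + 4.1·2.5)s + 4.1·21.5 = 0.
That is s² + 13.05s + 88.15 = 0, so ω_n = 9.389 rad/s and ζ = 13.05/(2·9.389) = 0.695.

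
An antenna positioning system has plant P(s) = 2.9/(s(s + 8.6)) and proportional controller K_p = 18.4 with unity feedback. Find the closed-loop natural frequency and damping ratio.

The closed-loop denominator is s(s+8.6) + 18.4·2.9 = s² + 8.6s + 53.36.
Matching s² + 2ζω_n s + ω_n²: ω_n = √53.36 = 7.305 rad/s and 2ζω_n = 8.6, so ζ = 8.6/(2·7.305) = 0.589.

ω_n = 7.3 rad/s, ζ = 0.589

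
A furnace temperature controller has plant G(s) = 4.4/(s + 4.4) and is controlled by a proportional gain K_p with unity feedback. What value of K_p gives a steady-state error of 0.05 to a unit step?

Steady-state error for a unit step on this type-0 loop is 1/(1 + K_p·G(0)).
G(0) = 1. Require 1/(1 + K_p·1) = 0.05, so 1 + 1·K_p = 20.
K_p = (20 − 1)/1 = 19.

K_p = 19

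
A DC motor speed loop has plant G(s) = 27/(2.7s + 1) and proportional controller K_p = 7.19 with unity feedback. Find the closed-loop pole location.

Closed loop: T(s) = K_p·G/(1+K_p·G) = 194.1/(2.7s + 1 + 194.1), with pole at s = −(1 + 194.1)/2.7 = −72.27.

s = -72.27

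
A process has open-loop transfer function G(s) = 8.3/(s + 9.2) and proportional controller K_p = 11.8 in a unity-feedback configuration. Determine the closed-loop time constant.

τ = 0.00933 s

Closed-loop transfer function: T(s) = K_p·G(s)/(1 + K_p·G(s)) = 97.94/(s + 9.2 + 97.94) = 97.94/(s + 107.1).
Time constant τ = 1/107.1 = 0.00933 s.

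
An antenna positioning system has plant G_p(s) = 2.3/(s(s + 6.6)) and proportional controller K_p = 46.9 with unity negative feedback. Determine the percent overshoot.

The closed-loop denominator s² + 6.6s + 107.9 gives ω_n = √107.9 = 10.39 and ζ = 6.6/(2ω_n) = 0.3177.
%OS = 100·exp(−πζ/√(1−ζ²)) = 100·exp(−π·0.3177/√0.899) = 34.9%.

34.9%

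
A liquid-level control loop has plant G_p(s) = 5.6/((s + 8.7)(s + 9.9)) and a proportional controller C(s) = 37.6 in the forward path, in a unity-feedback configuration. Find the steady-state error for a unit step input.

The loop is type 0. Static position error constant K_pos = C(0)·G_p(0) = 37.6·0.06502 = 2.445.
Steady-state error to a unit step: e_ss = 1/(1+K_pos) = 1/3.445 = 0.29.

0.29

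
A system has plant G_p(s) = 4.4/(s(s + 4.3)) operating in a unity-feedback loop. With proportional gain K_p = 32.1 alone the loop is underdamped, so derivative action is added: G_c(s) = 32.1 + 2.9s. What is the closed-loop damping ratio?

ζ = 0.718

Forward path: (32.1 + 2.9s)·4.4/(s(s+4.3)). The closed-loop characteristic equation is s² + (4.3 + 4.4·2.9)s + 4.4·32.1 = 0.
That is s² + 17.06s + 141.2 = 0, so ω_n = 11.88 rad/s and ζ = 17.06/(2·11.88) = 0.7177.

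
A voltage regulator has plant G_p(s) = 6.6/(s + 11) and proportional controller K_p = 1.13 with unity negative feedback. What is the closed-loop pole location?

s = -18.46

Closed-loop transfer function: T(s) = K_p·G_p(s)/(1 + K_p·G_p(s)) = 7.458/(s + 11 + 7.458) = 7.458/(s + 18.46).
The closed-loop pole is at s = −18.46.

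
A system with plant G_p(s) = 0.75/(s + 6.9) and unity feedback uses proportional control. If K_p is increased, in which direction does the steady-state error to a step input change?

decrease

e_ss = 1/(1 + K_p·G_p(0)); a larger K_p raises the denominator, so e_ss decreases.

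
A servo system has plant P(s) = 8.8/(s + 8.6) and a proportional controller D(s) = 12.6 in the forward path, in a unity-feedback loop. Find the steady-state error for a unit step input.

The loop is type 0. Static position error constant K_pos = D(0)·P(0) = 12.6·1.023 = 12.89.
Steady-state error to a unit step: e_ss = 1/(1+K_pos) = 1/13.89 = 0.072.

0.072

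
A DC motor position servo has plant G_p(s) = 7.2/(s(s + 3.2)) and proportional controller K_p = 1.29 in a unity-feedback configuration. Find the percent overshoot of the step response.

14.4%

The closed-loop denominator s² + 3.2s + 9.288 gives ω_n = √9.288 = 3.048 and ζ = 3.2/(2ω_n) = 0.525.
%OS = 100·exp(−πζ/√(1−ζ²)) = 100·exp(−π·0.525/√0.7244) = 14.4%.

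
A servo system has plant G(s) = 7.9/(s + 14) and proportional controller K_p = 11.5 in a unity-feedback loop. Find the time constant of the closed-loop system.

Closed-loop transfer function: T(s) = K_p·G(s)/(1 + K_p·G(s)) = 90.85/(s + 14 + 90.85) = 90.85/(s + 104.9).
Time constant τ = 1/104.9 = 0.00954 s.

τ = 0.00954 s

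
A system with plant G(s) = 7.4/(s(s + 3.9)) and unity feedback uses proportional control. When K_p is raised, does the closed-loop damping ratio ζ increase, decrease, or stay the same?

decrease

ζ = 3.9/(2√(7.4K_p)); increasing K_p raises the denominator, so ζ falls.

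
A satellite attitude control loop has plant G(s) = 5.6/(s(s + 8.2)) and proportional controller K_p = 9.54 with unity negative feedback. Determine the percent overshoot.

11.9%

The closed-loop denominator s² + 8.2s + 53.42 gives ω_n = √53.42 = 7.309 and ζ = 8.2/(2ω_n) = 0.5609.
%OS = 100·exp(−πζ/√(1−ζ²)) = 100·exp(−π·0.5609/√0.6853) = 11.9%.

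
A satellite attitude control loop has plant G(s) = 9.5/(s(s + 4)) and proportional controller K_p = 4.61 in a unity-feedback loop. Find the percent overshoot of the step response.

36.9%

Closed-loop characteristic equation: s² + 4s + 43.8 = 0, so ω_n = 6.618 rad/s and ζ = 4/(2·6.618) = 0.3022.
%OS = 100·exp(−πζ/√(1−ζ²)) = 100·exp(−π·0.3022/√0.9087) = 36.9%.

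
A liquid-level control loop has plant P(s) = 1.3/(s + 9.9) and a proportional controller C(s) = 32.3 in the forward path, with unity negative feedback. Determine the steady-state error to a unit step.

The loop is type 0. Static position error constant K_pos = C(0)·P(0) = 32.3·0.1313 = 4.241.
Steady-state error to a unit step: e_ss = 1/(1+K_pos) = 1/5.241 = 0.191.

0.191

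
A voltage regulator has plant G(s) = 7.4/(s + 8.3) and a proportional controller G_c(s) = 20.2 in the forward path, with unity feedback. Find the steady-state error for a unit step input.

The loop is type 0. Static position error constant K_pos = G_c(0)·G(0) = 20.2·0.8916 = 18.01.
Steady-state error to a unit step: e_ss = 1/(1+K_pos) = 1/19.01 = 0.0526.

0.0526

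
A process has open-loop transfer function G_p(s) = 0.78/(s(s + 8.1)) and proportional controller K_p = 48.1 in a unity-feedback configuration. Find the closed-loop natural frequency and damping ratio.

ω_n = 6.13 rad/s, ζ = 0.661

The closed-loop denominator is s(s+8.1) + 48.1·0.78 = s² + 8.1s + 37.52.
Matching s² + 2ζω_n s + ω_n²: ω_n = √37.52 = 6.125 rad/s and 2ζω_n = 8.1, so ζ = 8.1/(2·6.125) = 0.661.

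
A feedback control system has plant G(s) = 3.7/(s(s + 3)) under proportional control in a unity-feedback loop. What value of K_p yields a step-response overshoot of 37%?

K_p = 6.68

From %OS = 100·exp(−πζ/√(1−ζ²)) = 37%, ζ = −ln(0.37)/√(π²+ln²(0.37)) = 0.3017.
Characteristic equation s² + 3s + 3.7K_p = 0 gives ζ = 3/(2√(3.7K_p)).
Setting ζ = 0.3017: √(3.7K_p) = 3/(2·0.3017) = 4.971, so K_p = 24.71/3.7 = 6.68.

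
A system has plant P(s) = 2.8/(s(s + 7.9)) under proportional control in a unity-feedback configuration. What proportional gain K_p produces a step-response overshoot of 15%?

K_p = 20.9

From %OS = 100·exp(−πζ/√(1−ζ²)) = 15%, ζ = −ln(0.15)/√(π²+ln²(0.15)) = 0.5169.
Characteristic equation s² + 7.9s + 2.8K_p = 0 gives ζ = 7.9/(2√(2.8K_p)).
Setting ζ = 0.5169: √(2.8K_p) = 7.9/(2·0.5169) = 7.641, so K_p = 58.39/2.8 = 20.9.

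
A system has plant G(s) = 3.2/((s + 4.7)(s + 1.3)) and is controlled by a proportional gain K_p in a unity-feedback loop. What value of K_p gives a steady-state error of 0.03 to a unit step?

For a type-0 loop with proportional control, e_ss = 1/(1 + K_p·G(0)).
G(0) = 0.5237. Require 1/(1 + K_p·0.5237) = 0.03, so 1 + 0.5237·K_p = 33.33.
K_p = (33.33 − 1)/0.5237 = 61.7.

K_p = 61.7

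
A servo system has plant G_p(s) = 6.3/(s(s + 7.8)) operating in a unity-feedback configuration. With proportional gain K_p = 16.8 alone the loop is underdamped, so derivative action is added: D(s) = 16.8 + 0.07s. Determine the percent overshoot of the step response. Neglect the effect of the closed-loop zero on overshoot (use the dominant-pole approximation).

25.3%

Forward path: (16.8 + 0.07s)·6.3/(s(s+7.8)). The closed-loop characteristic equation is s² + (7.8 + 6.3·0.07)s + 6.3·16.8 = 0.
That is s² + 8.241s + 105.8 = 0, so ω_n = 10.29 rad/s and ζ = 8.241/(2·10.29) = 0.4005.
%OS = 100·exp(−πζ/√(1−ζ²)) = 25.3%.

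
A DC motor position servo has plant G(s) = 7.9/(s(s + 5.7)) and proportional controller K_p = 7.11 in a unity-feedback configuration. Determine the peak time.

From 1 + K_pG(s) = 0: s² + 5.7s + 56.17 = 0 ⇒ ω_n = 7.495, ζ = 0.3803.
Damped frequency ω_d = ω_n√(1−ζ²) = 6.932 rad/s, so peak time T_p = π/ω_d = 0.453 s.

T_p = 0.453 s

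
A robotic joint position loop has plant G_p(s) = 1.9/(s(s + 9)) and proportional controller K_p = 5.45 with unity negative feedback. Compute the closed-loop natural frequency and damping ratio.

ω_n = 3.22 rad/s, ζ = 1.4

The closed-loop denominator is s(s+9) + 5.45·1.9 = s² + 9s + 10.36.
So ω_n² = 10.36 ⇒ ω_n = 3.218 rad/s, and ζ = 9/(2ω_n) = 1.4.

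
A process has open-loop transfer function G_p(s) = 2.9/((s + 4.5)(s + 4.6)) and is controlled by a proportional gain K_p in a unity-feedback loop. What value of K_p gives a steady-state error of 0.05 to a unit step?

For a type-0 loop with proportional control, e_ss = 1/(1 + K_p·G_p(0)).
G_p(0) = 0.1401. Require 1/(1 + K_p·0.1401) = 0.05, so 1 + 0.1401·K_p = 20.
K_p = (20 − 1)/0.1401 = 136.

K_p = 136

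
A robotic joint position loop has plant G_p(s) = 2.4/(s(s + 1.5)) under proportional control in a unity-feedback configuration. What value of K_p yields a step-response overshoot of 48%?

From %OS = 100·exp(−πζ/√(1−ζ²)) = 48%, ζ = −ln(0.48)/√(π²+ln²(0.48)) = 0.2275.
Characteristic equation s² + 1.5s + 2.4K_p = 0 gives ζ = 1.5/(2√(2.4K_p)).
Setting ζ = 0.2275: √(2.4K_p) = 1.5/(2·0.2275) = 3.297, so K_p = 10.87/2.4 = 4.53.

K_p = 4.53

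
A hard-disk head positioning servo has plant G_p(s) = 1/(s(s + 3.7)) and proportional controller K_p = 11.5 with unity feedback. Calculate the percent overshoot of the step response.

From 1 + K_pG_p(s) = 0: s² + 3.7s + 11.5 = 0 ⇒ ω_n = 3.391, ζ = 0.5455.
%OS = 100·exp(−πζ/√(1−ζ²)) = 100·exp(−π·0.5455/√0.7024) = 12.9%.

12.9%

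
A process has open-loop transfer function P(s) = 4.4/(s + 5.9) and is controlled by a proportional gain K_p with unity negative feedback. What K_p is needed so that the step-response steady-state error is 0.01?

K_p = 133

For a type-0 loop with proportional control, e_ss = 1/(1 + K_p·P(0)).
P(0) = 0.7458. Require 1/(1 + K_p·0.7458) = 0.01, so 1 + 0.7458·K_p = 100.
K_p = (100 − 1)/0.7458 = 133.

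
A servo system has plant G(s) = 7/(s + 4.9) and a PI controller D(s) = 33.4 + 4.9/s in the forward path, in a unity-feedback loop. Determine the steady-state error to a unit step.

The open loop D(s)G(s) has a pole at the origin (type 1), so the static position error constant is infinite and e_ss = 1/(1+∞) = 0.

0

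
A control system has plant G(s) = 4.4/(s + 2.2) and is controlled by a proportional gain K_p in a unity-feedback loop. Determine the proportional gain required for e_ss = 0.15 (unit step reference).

K_p = 2.83

The loop is type 0, so e_ss(step) = 1/(1 + K_pos) with K_pos = K_p·G(0).
G(0) = 2. Require 1/(1 + K_p·2) = 0.15, so 1 + 2·K_p = 6.667.
K_p = (6.667 − 1)/2 = 2.83.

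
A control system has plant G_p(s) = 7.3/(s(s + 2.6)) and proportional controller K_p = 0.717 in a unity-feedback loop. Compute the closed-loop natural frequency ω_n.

ω_n = 2.29 rad/s

The closed-loop denominator is s(s+2.6) + 0.717·7.3 = s² + 2.6s + 5.234.
Matching s² + 2ζω_n s + ω_n²: ω_n = √5.234 = 2.288 rad/s and 2ζω_n = 2.6, so ζ = 2.6/(2·2.288) = 0.568.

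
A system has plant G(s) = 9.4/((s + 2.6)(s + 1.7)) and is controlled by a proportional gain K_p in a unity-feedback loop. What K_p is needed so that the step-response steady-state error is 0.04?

K_p = 11.3

The loop is type 0, so e_ss(step) = 1/(1 + K_pos) with K_pos = K_p·G(0).
G(0) = 2.127. Require 1/(1 + K_p·2.127) = 0.04, so 1 + 2.127·K_p = 25.
K_p = (25 − 1)/2.127 = 11.3.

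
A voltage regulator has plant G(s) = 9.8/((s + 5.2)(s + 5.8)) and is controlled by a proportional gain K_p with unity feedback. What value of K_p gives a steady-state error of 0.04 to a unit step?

K_p = 73.9

The loop is type 0, so e_ss(step) = 1/(1 + K_pos) with K_pos = K_p·G(0).
G(0) = 0.3249. Require 1/(1 + K_p·0.3249) = 0.04, so 1 + 0.3249·K_p = 25.
K_p = (25 − 1)/0.3249 = 73.9.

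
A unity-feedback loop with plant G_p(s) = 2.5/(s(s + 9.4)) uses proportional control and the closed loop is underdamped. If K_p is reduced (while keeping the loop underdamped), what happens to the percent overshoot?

ζ = 9.4/(2√(2.5K_p)) rises as K_p falls; higher damping means less overshoot.

decrease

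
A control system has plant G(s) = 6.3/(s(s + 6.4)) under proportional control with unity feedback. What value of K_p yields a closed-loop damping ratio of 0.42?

K_p = 9.21

Closed-loop characteristic equation: s² + 6.4s + K_p·6.3 = 0.
So ω_n = √(6.3K_p) and 2ζω_n = 6.4, giving ζ = 6.4/(2√(6.3K_p)).
Setting ζ = 0.42: √(6.3K_p) = 6.4/(2·0.42) = 7.619, so K_p = 58.05/6.3 = 9.21.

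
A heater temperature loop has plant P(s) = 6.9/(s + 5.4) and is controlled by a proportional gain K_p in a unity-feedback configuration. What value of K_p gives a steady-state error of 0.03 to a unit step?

K_p = 25.3

For a type-0 loop with proportional control, e_ss = 1/(1 + K_p·P(0)).
P(0) = 1.278. Require 1/(1 + K_p·1.278) = 0.03, so 1 + 1.278·K_p = 33.33.
K_p = (33.33 − 1)/1.278 = 25.3.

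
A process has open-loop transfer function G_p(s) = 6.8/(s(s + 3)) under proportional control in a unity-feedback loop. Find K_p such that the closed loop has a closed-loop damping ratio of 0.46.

K_p = 1.56

Closed-loop characteristic equation: s² + 3s + K_p·6.8 = 0.
So ω_n = √(6.8K_p) and 2ζω_n = 3, giving ζ = 3/(2√(6.8K_p)).
Setting ζ = 0.46: √(6.8K_p) = 3/(2·0.46) = 3.261, so K_p = 10.63/6.8 = 1.56.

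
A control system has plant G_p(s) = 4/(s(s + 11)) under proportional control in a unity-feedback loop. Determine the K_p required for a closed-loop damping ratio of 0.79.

Closed-loop characteristic equation: s² + 11s + K_p·4 = 0.
So ω_n = √(4K_p) and 2ζω_n = 11, giving ζ = 11/(2√(4K_p)).
Setting ζ = 0.79: √(4K_p) = 11/(2·0.79) = 6.962, so K_p = 48.47/4 = 12.1.

K_p = 12.1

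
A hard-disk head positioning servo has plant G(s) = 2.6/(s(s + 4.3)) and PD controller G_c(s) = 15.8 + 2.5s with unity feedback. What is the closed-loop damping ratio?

Forward path: (15.8 + 2.5s)·2.6/(s(s+4.3)). The closed-loop characteristic equation is s² + (4.3 + 2.6·2.5)s + 2.6·15.8 = 0.
That is s² + 10.8s + 41.08 = 0, so ω_n = 6.409 rad/s and ζ = 10.8/(2·6.409) = 0.8425.

ζ = 0.843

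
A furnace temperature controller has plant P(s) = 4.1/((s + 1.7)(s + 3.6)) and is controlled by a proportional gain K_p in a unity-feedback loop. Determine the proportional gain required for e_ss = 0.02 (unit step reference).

Steady-state error for a unit step on this type-0 loop is 1/(1 + K_p·P(0)).
P(0) = 0.6699. Require 1/(1 + K_p·0.6699) = 0.02, so 1 + 0.6699·K_p = 50.
K_p = (50 − 1)/0.6699 = 73.1.

K_p = 73.1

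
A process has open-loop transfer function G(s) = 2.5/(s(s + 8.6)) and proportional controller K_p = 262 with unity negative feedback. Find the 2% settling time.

Closed-loop characteristic equation: s² + 8.6s + 655 = 0, so ω_n = 25.59 rad/s and ζ = 8.6/(2·25.59) = 0.168.
2% settling time T_s ≈ 4/(ζω_n) = 4/4.3 = 0.93 s.

T_s ≈ 0.93 s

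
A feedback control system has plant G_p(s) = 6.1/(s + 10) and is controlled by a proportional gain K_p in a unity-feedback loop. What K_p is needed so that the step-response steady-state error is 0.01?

K_p = 162

The loop is type 0, so e_ss(step) = 1/(1 + K_pos) with K_pos = K_p·G_p(0).
G_p(0) = 0.61. Require 1/(1 + K_p·0.61) = 0.01, so 1 + 0.61·K_p = 100.
K_p = (100 − 1)/0.61 = 162.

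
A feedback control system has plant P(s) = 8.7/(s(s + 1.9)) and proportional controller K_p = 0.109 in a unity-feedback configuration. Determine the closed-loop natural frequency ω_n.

With unity feedback the closed-loop characteristic equation is s² + 1.9s + 0.109·8.7 = s² + 1.9s + 0.9483 = 0.
So ω_n² = 0.9483 ⇒ ω_n = 0.9738 rad/s, and ζ = 1.9/(2ω_n) = 0.976.

ω_n = 0.974 rad/s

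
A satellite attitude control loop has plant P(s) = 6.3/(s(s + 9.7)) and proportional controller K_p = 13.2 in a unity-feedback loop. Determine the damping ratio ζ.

ζ = 0.532

With unity feedback the closed-loop characteristic equation is s² + 9.7s + 13.2·6.3 = s² + 9.7s + 83.16 = 0.
So ω_n² = 83.16 ⇒ ω_n = 9.119 rad/s, and ζ = 9.7/(2ω_n) = 0.532.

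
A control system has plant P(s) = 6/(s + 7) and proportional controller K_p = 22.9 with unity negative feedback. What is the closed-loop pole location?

Closed-loop transfer function: T(s) = K_p·P(s)/(1 + K_p·P(s)) = 137.4/(s + 7 + 137.4) = 137.4/(s + 144.4).
The closed-loop pole is at s = −144.4.

s = -144.4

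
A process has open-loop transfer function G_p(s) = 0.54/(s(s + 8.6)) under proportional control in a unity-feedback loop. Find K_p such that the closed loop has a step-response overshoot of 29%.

From %OS = 100·exp(−πζ/√(1−ζ²)) = 29%, ζ = −ln(0.29)/√(π²+ln²(0.29)) = 0.3666.
Characteristic equation s² + 8.6s + 0.54K_p = 0 gives ζ = 8.6/(2√(0.54K_p)).
Setting ζ = 0.3666: √(0.54K_p) = 8.6/(2·0.3666) = 11.73, so K_p = 137.6/0.54 = 255.

K_p = 255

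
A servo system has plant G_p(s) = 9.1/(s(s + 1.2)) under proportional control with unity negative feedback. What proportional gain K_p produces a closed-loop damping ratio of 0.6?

Closed-loop characteristic equation: s² + 1.2s + K_p·9.1 = 0.
So ω_n = √(9.1K_p) and 2ζω_n = 1.2, giving ζ = 1.2/(2√(9.1K_p)).
Setting ζ = 0.6: √(9.1K_p) = 1.2/(2·0.6) = 1, so K_p = 1/9.1 = 0.11.

K_p = 0.11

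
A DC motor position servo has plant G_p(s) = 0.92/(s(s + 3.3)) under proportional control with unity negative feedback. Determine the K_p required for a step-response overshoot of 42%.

K_p = 41.8

From %OS = 100·exp(−πζ/√(1−ζ²)) = 42%, ζ = −ln(0.42)/√(π²+ln²(0.42)) = 0.2662.
Characteristic equation s² + 3.3s + 0.92K_p = 0 gives ζ = 3.3/(2√(0.92K_p)).
Setting ζ = 0.2662: √(0.92K_p) = 3.3/(2·0.2662) = 6.199, so K_p = 38.43/0.92 = 41.8.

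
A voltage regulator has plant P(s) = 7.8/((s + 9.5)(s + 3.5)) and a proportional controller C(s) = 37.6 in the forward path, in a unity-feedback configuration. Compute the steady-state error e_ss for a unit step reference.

The loop is type 0. Static position error constant K_pos = C(0)·P(0) = 37.6·0.2346 = 8.82.
Steady-state error to a unit step: e_ss = 1/(1+K_pos) = 1/9.82 = 0.102.

0.102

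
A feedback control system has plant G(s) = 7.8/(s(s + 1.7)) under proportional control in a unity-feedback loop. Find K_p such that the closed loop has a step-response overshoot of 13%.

K_p = 0.312

From %OS = 100·exp(−πζ/√(1−ζ²)) = 13%, ζ = −ln(0.13)/√(π²+ln²(0.13)) = 0.5446.
Characteristic equation s² + 1.7s + 7.8K_p = 0 gives ζ = 1.7/(2√(7.8K_p)).
Setting ζ = 0.5446: √(7.8K_p) = 1.7/(2·0.5446) = 1.561, so K_p = 2.436/7.8 = 0.312.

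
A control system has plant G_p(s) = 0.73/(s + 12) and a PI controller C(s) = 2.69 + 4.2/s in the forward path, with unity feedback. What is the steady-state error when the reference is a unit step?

0

The open loop C(s)G_p(s) has a pole at the origin (type 1), so the static position error constant is infinite and e_ss = 1/(1+∞) = 0.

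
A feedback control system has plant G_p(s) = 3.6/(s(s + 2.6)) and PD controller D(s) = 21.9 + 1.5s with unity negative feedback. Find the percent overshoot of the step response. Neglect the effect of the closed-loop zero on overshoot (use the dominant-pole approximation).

20.5%

Forward path: (21.9 + 1.5s)·3.6/(s(s+2.6)). The closed-loop characteristic equation is s² + (2.6 + 3.6·1.5)s + 3.6·21.9 = 0.
That is s² + 8s + 78.84 = 0, so ω_n = 8.879 rad/s and ζ = 8/(2·8.879) = 0.4505.
%OS = 100·exp(−πζ/√(1−ζ²)) = 20.5%.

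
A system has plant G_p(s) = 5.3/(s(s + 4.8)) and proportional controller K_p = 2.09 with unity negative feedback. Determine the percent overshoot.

The closed-loop denominator s² + 4.8s + 11.08 gives ω_n = √11.08 = 3.328 and ζ = 4.8/(2ω_n) = 0.7211.
%OS = 100·exp(−πζ/√(1−ζ²)) = 100·exp(−π·0.7211/√0.48) = 3.8%.

3.8%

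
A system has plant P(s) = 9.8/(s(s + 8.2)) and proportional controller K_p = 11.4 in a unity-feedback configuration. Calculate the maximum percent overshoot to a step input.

26.7%

The closed-loop denominator s² + 8.2s + 111.7 gives ω_n = √111.7 = 10.57 and ζ = 8.2/(2ω_n) = 0.3879.
%OS = 100·exp(−πζ/√(1−ζ²)) = 100·exp(−π·0.3879/√0.8495) = 26.7%.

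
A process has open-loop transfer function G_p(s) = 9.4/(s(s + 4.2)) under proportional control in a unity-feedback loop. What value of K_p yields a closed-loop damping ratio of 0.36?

Closed-loop characteristic equation: s² + 4.2s + K_p·9.4 = 0.
So ω_n = √(9.4K_p) and 2ζω_n = 4.2, giving ζ = 4.2/(2√(9.4K_p)).
Setting ζ = 0.36: √(9.4K_p) = 4.2/(2·0.36) = 5.833, so K_p = 34.03/9.4 = 3.62.

K_p = 3.62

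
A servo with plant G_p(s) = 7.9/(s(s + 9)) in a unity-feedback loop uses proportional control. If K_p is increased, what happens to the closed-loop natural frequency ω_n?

ω_n = √(7.9·K_p), which grows with K_p.

increase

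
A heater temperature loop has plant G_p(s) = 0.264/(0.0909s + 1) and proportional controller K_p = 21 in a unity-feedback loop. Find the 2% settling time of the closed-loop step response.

Closed loop: T(s) = K_p·G_p/(1+K_p·G_p) = 5.544/(0.0909s + 1 + 5.544), with pole at s = −(1 + 5.544)/0.0909 = −71.99.
τ = 1/71.99 = 0.01389 s, so 2% settling time ≈ 4τ = 0.0556 s.

T_s ≈ 0.0556 s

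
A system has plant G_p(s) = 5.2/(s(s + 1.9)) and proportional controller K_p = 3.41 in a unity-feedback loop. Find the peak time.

T_p = 0.766 s

From 1 + K_pG_p(s) = 0: s² + 1.9s + 17.73 = 0 ⇒ ω_n = 4.211, ζ = 0.2256.
Damped frequency ω_d = ω_n√(1−ζ²) = 4.102 rad/s, so peak time T_p = π/ω_d = 0.766 s.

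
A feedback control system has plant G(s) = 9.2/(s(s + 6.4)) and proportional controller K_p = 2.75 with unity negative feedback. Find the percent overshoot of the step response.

7.5%

The closed-loop denominator s² + 6.4s + 25.3 gives ω_n = √25.3 = 5.03 and ζ = 6.4/(2ω_n) = 0.6362.
%OS = 100·exp(−πζ/√(1−ζ²)) = 100·exp(−π·0.6362/√0.5953) = 7.5%.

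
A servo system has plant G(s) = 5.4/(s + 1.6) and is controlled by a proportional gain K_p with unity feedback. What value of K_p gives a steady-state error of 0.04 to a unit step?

The loop is type 0, so e_ss(step) = 1/(1 + K_pos) with K_pos = K_p·G(0).
G(0) = 3.375. Require 1/(1 + K_p·3.375) = 0.04, so 1 + 3.375·K_p = 25.
K_p = (25 − 1)/3.375 = 7.11.

K_p = 7.11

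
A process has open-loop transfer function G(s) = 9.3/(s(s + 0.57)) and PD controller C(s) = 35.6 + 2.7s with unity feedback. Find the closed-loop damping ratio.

Forward path: (35.6 + 2.7s)·9.3/(s(s+0.57)). The closed-loop characteristic equation is s² + (0.57 + 9.3·2.7)s + 9.3·35.6 = 0.
That is s² + 25.68s + 331.1 = 0, so ω_n = 18.2 rad/s and ζ = 25.68/(2·18.2) = 0.7057.

ζ = 0.706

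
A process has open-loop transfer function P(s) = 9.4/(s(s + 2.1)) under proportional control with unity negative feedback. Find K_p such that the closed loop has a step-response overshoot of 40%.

K_p = 1.5

From %OS = 100·exp(−πζ/√(1−ζ²)) = 40%, ζ = −ln(0.4)/√(π²+ln²(0.4)) = 0.28.
Characteristic equation s² + 2.1s + 9.4K_p = 0 gives ζ = 2.1/(2√(9.4K_p)).
Setting ζ = 0.28: √(9.4K_p) = 2.1/(2·0.28) = 3.75, so K_p = 14.06/9.4 = 1.5.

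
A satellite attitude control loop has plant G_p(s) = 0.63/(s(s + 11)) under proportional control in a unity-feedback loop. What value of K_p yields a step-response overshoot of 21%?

K_p = 243

From %OS = 100·exp(−πζ/√(1−ζ²)) = 21%, ζ = −ln(0.21)/√(π²+ln²(0.21)) = 0.4449.
Characteristic equation s² + 11s + 0.63K_p = 0 gives ζ = 11/(2√(0.63K_p)).
Setting ζ = 0.4449: √(0.63K_p) = 11/(2·0.4449) = 12.36, so K_p = 152.8/0.63 = 243.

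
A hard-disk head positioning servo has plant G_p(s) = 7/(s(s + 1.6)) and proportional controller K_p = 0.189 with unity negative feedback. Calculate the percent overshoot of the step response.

4.78%

The closed-loop denominator s² + 1.6s + 1.323 gives ω_n = √1.323 = 1.15 and ζ = 1.6/(2ω_n) = 0.6955.
%OS = 100·exp(−πζ/√(1−ζ²)) = 100·exp(−π·0.6955/√0.5163) = 4.78%.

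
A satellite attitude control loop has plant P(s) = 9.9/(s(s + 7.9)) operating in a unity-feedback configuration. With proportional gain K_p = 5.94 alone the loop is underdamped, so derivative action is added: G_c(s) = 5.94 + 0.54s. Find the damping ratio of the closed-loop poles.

ζ = 0.864

Forward path: (5.94 + 0.54s)·9.9/(s(s+7.9)). The closed-loop characteristic equation is s² + (7.9 + 9.9·0.54)s + 9.9·5.94 = 0.
That is s² + 13.25s + 58.81 = 0, so ω_n = 7.669 rad/s and ζ = 13.25/(2·7.669) = 0.8637.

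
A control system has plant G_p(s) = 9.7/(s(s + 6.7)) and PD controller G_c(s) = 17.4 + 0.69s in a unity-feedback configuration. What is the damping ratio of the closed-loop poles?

ζ = 0.515

Forward path: (17.4 + 0.69s)·9.7/(s(s+6.7)). The closed-loop characteristic equation is s² + (6.7 + 9.7·0.69)s + 9.7·17.4 = 0.
That is s² + 13.39s + 168.8 = 0, so ω_n = 12.99 rad/s and ζ = 13.39/(2·12.99) = 0.5155.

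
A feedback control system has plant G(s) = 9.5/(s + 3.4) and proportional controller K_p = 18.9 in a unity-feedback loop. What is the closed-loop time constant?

τ = 0.00547 s

Closed-loop transfer function: T(s) = K_p·G(s)/(1 + K_p·G(s)) = 179.5/(s + 3.4 + 179.5) = 179.5/(s + 182.9).
Time constant τ = 1/182.9 = 0.00547 s.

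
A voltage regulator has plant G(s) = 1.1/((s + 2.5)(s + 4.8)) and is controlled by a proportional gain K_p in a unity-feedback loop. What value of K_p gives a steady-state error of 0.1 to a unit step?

For a type-0 loop with proportional control, e_ss = 1/(1 + K_p·G(0)).
G(0) = 0.09167. Require 1/(1 + K_p·0.09167) = 0.1, so 1 + 0.09167·K_p = 10.
K_p = (10 − 1)/0.09167 = 98.2.

K_p = 98.2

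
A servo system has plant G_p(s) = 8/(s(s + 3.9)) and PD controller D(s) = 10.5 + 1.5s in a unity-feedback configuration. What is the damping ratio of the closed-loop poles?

ζ = 0.867

Forward path: (10.5 + 1.5s)·8/(s(s+3.9)). The closed-loop characteristic equation is s² + (3.9 + 8·1.5)s + 8·10.5 = 0.
That is s² + 15.9s + 84 = 0, so ω_n = 9.165 rad/s and ζ = 15.9/(2·9.165) = 0.8674.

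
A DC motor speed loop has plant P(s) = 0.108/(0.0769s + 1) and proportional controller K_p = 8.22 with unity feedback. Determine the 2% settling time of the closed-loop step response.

T_s ≈ 0.163 s

Closed loop: T(s) = K_p·P/(1+K_p·P) = 0.8878/(0.0769s + 1 + 0.8878), with pole at s = −(1 + 0.8878)/0.0769 = −24.55.
τ = 1/24.55 = 0.04074 s, so 2% settling time ≈ 4τ = 0.163 s.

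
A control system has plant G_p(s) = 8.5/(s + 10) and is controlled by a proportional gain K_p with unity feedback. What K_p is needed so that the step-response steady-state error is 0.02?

K_p = 57.6

The loop is type 0, so e_ss(step) = 1/(1 + K_pos) with K_pos = K_p·G_p(0).
G_p(0) = 0.85. Require 1/(1 + K_p·0.85) = 0.02, so 1 + 0.85·K_p = 50.
K_p = (50 − 1)/0.85 = 57.6.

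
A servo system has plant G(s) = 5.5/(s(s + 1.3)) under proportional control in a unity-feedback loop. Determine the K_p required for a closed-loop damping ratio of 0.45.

Closed-loop characteristic equation: s² + 1.3s + K_p·5.5 = 0.
So ω_n = √(5.5K_p) and 2ζω_n = 1.3, giving ζ = 1.3/(2√(5.5K_p)).
Setting ζ = 0.45: √(5.5K_p) = 1.3/(2·0.45) = 1.444, so K_p = 2.086/5.5 = 0.379.

K_p = 0.379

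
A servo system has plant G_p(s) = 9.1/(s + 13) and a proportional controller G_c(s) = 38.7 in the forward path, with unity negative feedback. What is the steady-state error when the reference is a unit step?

0.0356

The loop is type 0. Static position error constant K_pos = G_c(0)·G_p(0) = 38.7·0.7 = 27.09.
Steady-state error to a unit step: e_ss = 1/(1+K_pos) = 1/28.09 = 0.0356.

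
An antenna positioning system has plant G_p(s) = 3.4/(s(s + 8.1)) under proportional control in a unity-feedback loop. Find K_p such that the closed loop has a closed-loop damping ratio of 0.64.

Closed-loop characteristic equation: s² + 8.1s + K_p·3.4 = 0.
So ω_n = √(3.4K_p) and 2ζω_n = 8.1, giving ζ = 8.1/(2√(3.4K_p)).
Setting ζ = 0.64: √(3.4K_p) = 8.1/(2·0.64) = 6.328, so K_p = 40.05/3.4 = 11.8.

K_p = 11.8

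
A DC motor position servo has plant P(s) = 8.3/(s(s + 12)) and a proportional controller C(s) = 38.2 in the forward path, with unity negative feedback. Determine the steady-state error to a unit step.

The open loop C(s)P(s) has a pole at the origin (type 1), so the static position error constant is infinite and e_ss = 1/(1+∞) = 0.

0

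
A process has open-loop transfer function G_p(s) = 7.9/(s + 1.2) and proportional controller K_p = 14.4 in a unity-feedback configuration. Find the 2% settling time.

Closed-loop transfer function: T(s) = K_p·G_p(s)/(1 + K_p·G_p(s)) = 113.8/(s + 1.2 + 113.8) = 113.8/(s + 115).
Time constant τ = 1/115 = 0.008699 s, so the 2% settling time is about 4τ = 0.0348 s.

T_s ≈ 0.0348 s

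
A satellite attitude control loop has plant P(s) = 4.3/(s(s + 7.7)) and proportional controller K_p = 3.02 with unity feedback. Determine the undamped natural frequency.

With unity feedback the closed-loop characteristic equation is s² + 7.7s + 3.02·4.3 = s² + 7.7s + 12.99 = 0.
So ω_n² = 12.99 ⇒ ω_n = 3.604 rad/s, and ζ = 7.7/(2ω_n) = 1.07.

ω_n = 3.6 rad/s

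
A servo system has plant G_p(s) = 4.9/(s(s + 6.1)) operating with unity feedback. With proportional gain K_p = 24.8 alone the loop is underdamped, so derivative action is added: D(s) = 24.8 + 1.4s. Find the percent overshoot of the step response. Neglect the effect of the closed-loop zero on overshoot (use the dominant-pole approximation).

Forward path: (24.8 + 1.4s)·4.9/(s(s+6.1)). The closed-loop characteristic equation is s² + (6.1 + 4.9·1.4)s + 4.9·24.8 = 0.
That is s² + 12.96s + 121.5 = 0, so ω_n = 11.02 rad/s and ζ = 12.96/(2·11.02) = 0.5878.
%OS = 100·exp(−πζ/√(1−ζ²)) = 10.2%.

10.2%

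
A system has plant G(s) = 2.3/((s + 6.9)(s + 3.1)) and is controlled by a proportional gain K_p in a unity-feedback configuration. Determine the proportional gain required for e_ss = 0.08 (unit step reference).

K_p = 107

The loop is type 0, so e_ss(step) = 1/(1 + K_pos) with K_pos = K_p·G(0).
G(0) = 0.1075. Require 1/(1 + K_p·0.1075) = 0.08, so 1 + 0.1075·K_p = 12.5.
K_p = (12.5 − 1)/0.1075 = 107.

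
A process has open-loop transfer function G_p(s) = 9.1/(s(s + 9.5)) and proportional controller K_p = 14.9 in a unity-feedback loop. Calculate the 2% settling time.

Closed-loop characteristic equation: s² + 9.5s + 135.6 = 0, so ω_n = 11.64 rad/s and ζ = 9.5/(2·11.64) = 0.4079.
2% settling time T_s ≈ 4/(ζω_n) = 4/4.75 = 0.842 s.

T_s ≈ 0.842 s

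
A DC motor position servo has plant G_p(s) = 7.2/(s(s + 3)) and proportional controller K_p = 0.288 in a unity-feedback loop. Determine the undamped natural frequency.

With unity feedback the closed-loop characteristic equation is s² + 3s + 0.288·7.2 = s² + 3s + 2.074 = 0.
So ω_n² = 2.074 ⇒ ω_n = 1.44 rad/s, and ζ = 3/(2ω_n) = 1.04.

ω_n = 1.44 rad/s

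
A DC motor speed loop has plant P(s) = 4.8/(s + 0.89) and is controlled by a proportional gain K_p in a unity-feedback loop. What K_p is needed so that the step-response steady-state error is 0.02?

The loop is type 0, so e_ss(step) = 1/(1 + K_pos) with K_pos = K_p·P(0).
P(0) = 5.393. Require 1/(1 + K_p·5.393) = 0.02, so 1 + 5.393·K_p = 50.
K_p = (50 − 1)/5.393 = 9.09.

K_p = 9.09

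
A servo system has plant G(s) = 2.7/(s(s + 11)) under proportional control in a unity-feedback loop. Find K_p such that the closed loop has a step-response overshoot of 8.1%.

K_p = 28.7

From %OS = 100·exp(−πζ/√(1−ζ²)) = 8.1%, ζ = −ln(0.081)/√(π²+ln²(0.081)) = 0.6247.
Characteristic equation s² + 11s + 2.7K_p = 0 gives ζ = 11/(2√(2.7K_p)).
Setting ζ = 0.6247: √(2.7K_p) = 11/(2·0.6247) = 8.804, so K_p = 77.51/2.7 = 28.7.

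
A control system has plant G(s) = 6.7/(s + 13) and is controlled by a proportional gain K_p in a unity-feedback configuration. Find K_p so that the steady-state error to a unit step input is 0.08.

K_p = 22.3

The loop is type 0, so e_ss(step) = 1/(1 + K_pos) with K_pos = K_p·G(0).
G(0) = 0.5154. Require 1/(1 + K_p·0.5154) = 0.08, so 1 + 0.5154·K_p = 12.5.
K_p = (12.5 − 1)/0.5154 = 22.3.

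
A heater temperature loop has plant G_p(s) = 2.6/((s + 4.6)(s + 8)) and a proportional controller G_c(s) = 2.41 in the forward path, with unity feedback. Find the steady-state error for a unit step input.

The loop is type 0. Static position error constant K_pos = G_c(0)·G_p(0) = 2.41·0.07065 = 0.1703.
Steady-state error to a unit step: e_ss = 1/(1+K_pos) = 1/1.17 = 0.855.

0.855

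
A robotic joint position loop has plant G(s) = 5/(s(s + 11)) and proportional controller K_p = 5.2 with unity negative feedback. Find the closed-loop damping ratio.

1 + K_p·G(s) = 0 gives s² + 11s + 26 = 0.
So ω_n² = 26 ⇒ ω_n = 5.099 rad/s, and ζ = 11/(2ω_n) = 1.08.

ζ = 1.08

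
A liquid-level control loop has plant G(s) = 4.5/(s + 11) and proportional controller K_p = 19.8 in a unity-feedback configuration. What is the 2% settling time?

T_s ≈ 0.04 s

Closed-loop transfer function: T(s) = K_p·G(s)/(1 + K_p·G(s)) = 89.1/(s + 11 + 89.1) = 89.1/(s + 100.1).
Time constant τ = 1/100.1 = 0.00999 s, so the 2% settling time is about 4τ = 0.04 s.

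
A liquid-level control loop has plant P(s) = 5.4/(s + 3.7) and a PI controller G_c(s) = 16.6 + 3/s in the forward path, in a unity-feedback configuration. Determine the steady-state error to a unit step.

0

The open loop G_c(s)P(s) has a pole at the origin (type 1), so the static position error constant is infinite and e_ss = 1/(1+∞) = 0.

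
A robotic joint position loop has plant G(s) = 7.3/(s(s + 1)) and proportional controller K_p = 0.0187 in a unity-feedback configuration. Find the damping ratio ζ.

The closed-loop denominator is s(s+1) + 0.0187·7.3 = s² + 1s + 0.1365.
So ω_n² = 0.1365 ⇒ ω_n = 0.3695 rad/s, and ζ = 1/(2ω_n) = 1.35.

ζ = 1.35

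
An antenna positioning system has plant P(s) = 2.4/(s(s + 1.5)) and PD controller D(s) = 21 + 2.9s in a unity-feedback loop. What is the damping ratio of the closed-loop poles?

ζ = 0.596

Forward path: (21 + 2.9s)·2.4/(s(s+1.5)). The closed-loop characteristic equation is s² + (1.5 + 2.4·2.9)s + 2.4·21 = 0.
That is s² + 8.46s + 50.4 = 0, so ω_n = 7.099 rad/s and ζ = 8.46/(2·7.099) = 0.5958.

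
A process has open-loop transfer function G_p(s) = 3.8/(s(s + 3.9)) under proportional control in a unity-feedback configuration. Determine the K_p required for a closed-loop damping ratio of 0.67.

K_p = 2.23

Closed-loop characteristic equation: s² + 3.9s + K_p·3.8 = 0.
So ω_n = √(3.8K_p) and 2ζω_n = 3.9, giving ζ = 3.9/(2√(3.8K_p)).
Setting ζ = 0.67: √(3.8K_p) = 3.9/(2·0.67) = 2.91, so K_p = 8.471/3.8 = 2.23.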